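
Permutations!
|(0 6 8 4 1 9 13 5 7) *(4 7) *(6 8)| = 15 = |(0 8 7)(1 9 13 5 4)|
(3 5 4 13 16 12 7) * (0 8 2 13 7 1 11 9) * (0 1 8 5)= (0 5 4 7 3)(1 11 9)(2 13 16 12 8)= [5, 11, 13, 0, 7, 4, 6, 3, 2, 1, 10, 9, 8, 16, 14, 15, 12]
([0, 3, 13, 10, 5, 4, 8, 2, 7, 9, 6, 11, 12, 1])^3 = [0, 6, 3, 8, 5, 4, 2, 1, 13, 9, 7, 11, 12, 10]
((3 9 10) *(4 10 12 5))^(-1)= (3 10 4 5 12 9)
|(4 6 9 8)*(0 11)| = |(0 11)(4 6 9 8)| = 4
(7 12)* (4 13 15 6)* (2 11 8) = [0, 1, 11, 3, 13, 5, 4, 12, 2, 9, 10, 8, 7, 15, 14, 6] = (2 11 8)(4 13 15 6)(7 12)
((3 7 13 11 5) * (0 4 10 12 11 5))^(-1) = ((0 4 10 12 11)(3 7 13 5))^(-1) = (0 11 12 10 4)(3 5 13 7)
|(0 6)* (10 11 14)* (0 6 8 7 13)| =|(0 8 7 13)(10 11 14)| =12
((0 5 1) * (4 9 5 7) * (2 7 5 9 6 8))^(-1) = ((9)(0 5 1)(2 7 4 6 8))^(-1) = (9)(0 1 5)(2 8 6 4 7)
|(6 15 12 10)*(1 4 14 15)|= 7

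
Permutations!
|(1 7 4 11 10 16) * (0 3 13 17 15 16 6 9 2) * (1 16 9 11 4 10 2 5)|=|(0 3 13 17 15 9 5 1 7 10 6 11 2)|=13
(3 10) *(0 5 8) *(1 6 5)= (0 1 6 5 8)(3 10)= [1, 6, 2, 10, 4, 8, 5, 7, 0, 9, 3]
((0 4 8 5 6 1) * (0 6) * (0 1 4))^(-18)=((1 6 4 8 5))^(-18)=(1 4 5 6 8)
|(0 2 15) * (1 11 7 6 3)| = |(0 2 15)(1 11 7 6 3)| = 15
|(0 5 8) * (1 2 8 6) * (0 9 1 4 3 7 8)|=|(0 5 6 4 3 7 8 9 1 2)|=10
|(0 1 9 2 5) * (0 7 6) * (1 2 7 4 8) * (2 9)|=|(0 9 7 6)(1 2 5 4 8)|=20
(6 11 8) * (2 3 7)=(2 3 7)(6 11 8)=[0, 1, 3, 7, 4, 5, 11, 2, 6, 9, 10, 8]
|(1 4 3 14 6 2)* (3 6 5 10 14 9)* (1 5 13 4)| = 14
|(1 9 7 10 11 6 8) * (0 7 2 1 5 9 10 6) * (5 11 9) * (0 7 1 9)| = 12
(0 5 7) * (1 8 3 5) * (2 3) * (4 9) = (0 1 8 2 3 5 7)(4 9) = [1, 8, 3, 5, 9, 7, 6, 0, 2, 4]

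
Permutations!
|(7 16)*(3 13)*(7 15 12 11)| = |(3 13)(7 16 15 12 11)| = 10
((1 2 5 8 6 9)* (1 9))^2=((9)(1 2 5 8 6))^2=(9)(1 5 6 2 8)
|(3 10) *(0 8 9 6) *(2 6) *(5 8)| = |(0 5 8 9 2 6)(3 10)| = 6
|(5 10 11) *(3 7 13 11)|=|(3 7 13 11 5 10)|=6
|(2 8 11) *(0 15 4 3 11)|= 7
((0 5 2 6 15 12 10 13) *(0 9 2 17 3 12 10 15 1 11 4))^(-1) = ((0 5 17 3 12 15 10 13 9 2 6 1 11 4))^(-1) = (0 4 11 1 6 2 9 13 10 15 12 3 17 5)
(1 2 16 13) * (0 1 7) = (0 1 2 16 13 7) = [1, 2, 16, 3, 4, 5, 6, 0, 8, 9, 10, 11, 12, 7, 14, 15, 13]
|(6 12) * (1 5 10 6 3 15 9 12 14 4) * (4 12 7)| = 11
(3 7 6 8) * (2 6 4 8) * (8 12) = (2 6)(3 7 4 12 8) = [0, 1, 6, 7, 12, 5, 2, 4, 3, 9, 10, 11, 8]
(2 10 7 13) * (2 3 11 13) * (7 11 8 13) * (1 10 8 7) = (1 10 11)(2 8 13 3 7) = [0, 10, 8, 7, 4, 5, 6, 2, 13, 9, 11, 1, 12, 3]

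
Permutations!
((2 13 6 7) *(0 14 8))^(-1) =((0 14 8)(2 13 6 7))^(-1) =(0 8 14)(2 7 6 13)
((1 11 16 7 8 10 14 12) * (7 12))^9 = ((1 11 16 12)(7 8 10 14))^9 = (1 11 16 12)(7 8 10 14)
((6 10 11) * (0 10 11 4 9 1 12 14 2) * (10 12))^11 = (0 2 14 12)(1 9 4 10)(6 11)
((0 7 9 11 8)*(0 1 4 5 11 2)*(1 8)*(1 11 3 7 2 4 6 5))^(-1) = (11)(0 2)(1 4 9 7 3 5 6)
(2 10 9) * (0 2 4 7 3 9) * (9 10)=(0 2 9 4 7 3 10)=[2, 1, 9, 10, 7, 5, 6, 3, 8, 4, 0]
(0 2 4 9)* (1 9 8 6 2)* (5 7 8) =[1, 9, 4, 3, 5, 7, 2, 8, 6, 0] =(0 1 9)(2 4 5 7 8 6)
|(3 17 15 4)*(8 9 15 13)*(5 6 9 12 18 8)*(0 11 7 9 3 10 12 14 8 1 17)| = 30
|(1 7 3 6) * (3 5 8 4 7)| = 12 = |(1 3 6)(4 7 5 8)|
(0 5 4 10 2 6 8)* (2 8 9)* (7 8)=(0 5 4 10 7 8)(2 6 9)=[5, 1, 6, 3, 10, 4, 9, 8, 0, 2, 7]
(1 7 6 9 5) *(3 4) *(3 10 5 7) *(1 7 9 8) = (1 3 4 10 5 7 6 8) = [0, 3, 2, 4, 10, 7, 8, 6, 1, 9, 5]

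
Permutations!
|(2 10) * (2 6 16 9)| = |(2 10 6 16 9)| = 5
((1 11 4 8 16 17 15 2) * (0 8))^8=((0 8 16 17 15 2 1 11 4))^8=(0 4 11 1 2 15 17 16 8)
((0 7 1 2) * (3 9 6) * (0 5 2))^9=((0 7 1)(2 5)(3 9 6))^9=(9)(2 5)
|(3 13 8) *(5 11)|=6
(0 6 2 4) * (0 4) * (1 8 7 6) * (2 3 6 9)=(0 1 8 7 9 2)(3 6)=[1, 8, 0, 6, 4, 5, 3, 9, 7, 2]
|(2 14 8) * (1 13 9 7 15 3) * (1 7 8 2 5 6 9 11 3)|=12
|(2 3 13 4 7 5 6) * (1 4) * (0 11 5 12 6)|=|(0 11 5)(1 4 7 12 6 2 3 13)|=24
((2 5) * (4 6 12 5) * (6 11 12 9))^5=(12)(6 9)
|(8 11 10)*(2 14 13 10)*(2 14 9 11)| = |(2 9 11 14 13 10 8)| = 7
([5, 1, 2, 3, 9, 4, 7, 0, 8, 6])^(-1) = [7, 1, 2, 3, 5, 0, 9, 6, 8, 4]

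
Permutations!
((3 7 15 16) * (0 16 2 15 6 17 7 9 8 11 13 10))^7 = (0 10 13 11 8 9 3 16)(2 15)(6 17 7)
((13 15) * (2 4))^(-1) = (2 4)(13 15)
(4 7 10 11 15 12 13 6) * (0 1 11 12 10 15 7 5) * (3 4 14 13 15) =(0 1 11 7 3 4 5)(6 14 13)(10 12 15) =[1, 11, 2, 4, 5, 0, 14, 3, 8, 9, 12, 7, 15, 6, 13, 10]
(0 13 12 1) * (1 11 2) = (0 13 12 11 2 1) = [13, 0, 1, 3, 4, 5, 6, 7, 8, 9, 10, 2, 11, 12]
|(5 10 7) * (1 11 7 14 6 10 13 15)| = 6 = |(1 11 7 5 13 15)(6 10 14)|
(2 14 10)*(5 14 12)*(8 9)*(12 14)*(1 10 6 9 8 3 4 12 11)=(1 10 2 14 6 9 3 4 12 5 11)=[0, 10, 14, 4, 12, 11, 9, 7, 8, 3, 2, 1, 5, 13, 6]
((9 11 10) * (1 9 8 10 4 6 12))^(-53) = ((1 9 11 4 6 12)(8 10))^(-53) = (1 9 11 4 6 12)(8 10)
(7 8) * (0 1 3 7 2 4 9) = [1, 3, 4, 7, 9, 5, 6, 8, 2, 0] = (0 1 3 7 8 2 4 9)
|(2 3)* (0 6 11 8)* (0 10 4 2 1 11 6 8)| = 8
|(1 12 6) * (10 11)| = |(1 12 6)(10 11)| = 6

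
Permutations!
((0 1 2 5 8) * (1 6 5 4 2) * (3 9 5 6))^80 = ((0 3 9 5 8)(2 4))^80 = (9)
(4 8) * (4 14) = [0, 1, 2, 3, 8, 5, 6, 7, 14, 9, 10, 11, 12, 13, 4] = (4 8 14)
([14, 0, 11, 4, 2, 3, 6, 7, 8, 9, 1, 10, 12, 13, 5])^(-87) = [3, 5, 1, 11, 10, 2, 6, 7, 8, 9, 14, 0, 12, 13, 4]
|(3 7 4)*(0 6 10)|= 3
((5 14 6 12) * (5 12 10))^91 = (5 10 6 14)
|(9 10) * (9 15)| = 3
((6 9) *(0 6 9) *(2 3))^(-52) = (9)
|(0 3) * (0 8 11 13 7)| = 6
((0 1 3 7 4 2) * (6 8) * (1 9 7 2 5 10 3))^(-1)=(0 2 3 10 5 4 7 9)(6 8)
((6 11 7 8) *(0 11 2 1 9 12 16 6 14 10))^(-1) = ((0 11 7 8 14 10)(1 9 12 16 6 2))^(-1) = (0 10 14 8 7 11)(1 2 6 16 12 9)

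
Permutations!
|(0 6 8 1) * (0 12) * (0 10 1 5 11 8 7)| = |(0 6 7)(1 12 10)(5 11 8)| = 3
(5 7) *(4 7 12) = [0, 1, 2, 3, 7, 12, 6, 5, 8, 9, 10, 11, 4] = (4 7 5 12)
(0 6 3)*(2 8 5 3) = (0 6 2 8 5 3) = [6, 1, 8, 0, 4, 3, 2, 7, 5]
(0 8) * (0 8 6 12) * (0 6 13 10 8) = (0 13 10 8)(6 12) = [13, 1, 2, 3, 4, 5, 12, 7, 0, 9, 8, 11, 6, 10]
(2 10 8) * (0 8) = (0 8 2 10) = [8, 1, 10, 3, 4, 5, 6, 7, 2, 9, 0]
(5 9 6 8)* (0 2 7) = [2, 1, 7, 3, 4, 9, 8, 0, 5, 6] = (0 2 7)(5 9 6 8)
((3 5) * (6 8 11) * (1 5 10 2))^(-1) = (1 2 10 3 5)(6 11 8)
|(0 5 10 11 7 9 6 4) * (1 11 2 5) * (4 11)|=|(0 1 4)(2 5 10)(6 11 7 9)|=12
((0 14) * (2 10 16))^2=(2 16 10)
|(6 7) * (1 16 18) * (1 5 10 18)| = 6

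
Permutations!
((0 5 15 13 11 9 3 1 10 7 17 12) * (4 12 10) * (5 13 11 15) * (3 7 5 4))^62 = (0 10 11 12 17 15 4 7 13 5 9)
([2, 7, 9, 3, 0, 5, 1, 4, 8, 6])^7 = [0, 1, 2, 3, 4, 5, 6, 7, 8, 9]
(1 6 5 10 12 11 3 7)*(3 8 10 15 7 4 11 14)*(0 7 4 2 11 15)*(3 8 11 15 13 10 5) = (0 7 1 6 3 2 15 4 13 10 12 14 8 5) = [7, 6, 15, 2, 13, 0, 3, 1, 5, 9, 12, 11, 14, 10, 8, 4]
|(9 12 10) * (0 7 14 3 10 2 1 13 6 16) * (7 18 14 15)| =12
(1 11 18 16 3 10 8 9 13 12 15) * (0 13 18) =(0 13 12 15 1 11)(3 10 8 9 18 16) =[13, 11, 2, 10, 4, 5, 6, 7, 9, 18, 8, 0, 15, 12, 14, 1, 3, 17, 16]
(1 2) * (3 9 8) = (1 2)(3 9 8) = [0, 2, 1, 9, 4, 5, 6, 7, 3, 8]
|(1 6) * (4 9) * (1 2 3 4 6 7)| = |(1 7)(2 3 4 9 6)| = 10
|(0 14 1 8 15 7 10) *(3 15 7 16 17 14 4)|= |(0 4 3 15 16 17 14 1 8 7 10)|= 11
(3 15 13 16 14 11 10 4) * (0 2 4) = (0 2 4 3 15 13 16 14 11 10) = [2, 1, 4, 15, 3, 5, 6, 7, 8, 9, 0, 10, 12, 16, 11, 13, 14]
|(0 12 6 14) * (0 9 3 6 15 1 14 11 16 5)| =11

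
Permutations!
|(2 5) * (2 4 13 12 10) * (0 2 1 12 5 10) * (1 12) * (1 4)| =|(0 2 10 12)(1 4 13 5)| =4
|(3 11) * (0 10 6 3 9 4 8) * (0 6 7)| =6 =|(0 10 7)(3 11 9 4 8 6)|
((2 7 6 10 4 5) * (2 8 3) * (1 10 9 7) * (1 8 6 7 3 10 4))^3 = (1 6 2)(3 10 5)(4 9 8)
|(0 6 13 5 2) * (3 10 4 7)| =|(0 6 13 5 2)(3 10 4 7)| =20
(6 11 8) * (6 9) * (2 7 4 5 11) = (2 7 4 5 11 8 9 6) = [0, 1, 7, 3, 5, 11, 2, 4, 9, 6, 10, 8]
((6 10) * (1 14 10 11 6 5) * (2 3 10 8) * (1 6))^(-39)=(1 5 2)(3 14 6)(8 11 10)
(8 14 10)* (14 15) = (8 15 14 10) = [0, 1, 2, 3, 4, 5, 6, 7, 15, 9, 8, 11, 12, 13, 10, 14]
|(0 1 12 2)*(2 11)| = |(0 1 12 11 2)| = 5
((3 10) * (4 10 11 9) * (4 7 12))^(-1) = (3 10 4 12 7 9 11)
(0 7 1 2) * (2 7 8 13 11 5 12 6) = (0 8 13 11 5 12 6 2)(1 7) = [8, 7, 0, 3, 4, 12, 2, 1, 13, 9, 10, 5, 6, 11]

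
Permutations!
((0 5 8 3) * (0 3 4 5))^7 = (4 5 8)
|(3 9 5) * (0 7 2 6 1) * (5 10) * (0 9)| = |(0 7 2 6 1 9 10 5 3)| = 9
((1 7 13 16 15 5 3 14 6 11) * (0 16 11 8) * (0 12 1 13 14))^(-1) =(0 3 5 15 16)(1 12 8 6 14 7)(11 13)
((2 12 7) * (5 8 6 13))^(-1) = ((2 12 7)(5 8 6 13))^(-1) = (2 7 12)(5 13 6 8)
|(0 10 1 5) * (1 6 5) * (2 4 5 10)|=|(0 2 4 5)(6 10)|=4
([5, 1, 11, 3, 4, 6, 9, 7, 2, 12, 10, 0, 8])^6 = (0 2 12 6)(5 11 8 9)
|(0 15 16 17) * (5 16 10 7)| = |(0 15 10 7 5 16 17)| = 7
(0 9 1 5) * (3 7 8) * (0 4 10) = [9, 5, 2, 7, 10, 4, 6, 8, 3, 1, 0] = (0 9 1 5 4 10)(3 7 8)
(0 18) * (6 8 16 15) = (0 18)(6 8 16 15) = [18, 1, 2, 3, 4, 5, 8, 7, 16, 9, 10, 11, 12, 13, 14, 6, 15, 17, 0]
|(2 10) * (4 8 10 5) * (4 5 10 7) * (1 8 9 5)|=6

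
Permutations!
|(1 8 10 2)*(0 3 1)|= 6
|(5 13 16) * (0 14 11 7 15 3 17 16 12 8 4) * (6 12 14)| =45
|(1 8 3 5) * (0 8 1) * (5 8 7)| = 6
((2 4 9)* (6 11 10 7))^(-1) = (2 9 4)(6 7 10 11)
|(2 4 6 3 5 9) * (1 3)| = 7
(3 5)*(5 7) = [0, 1, 2, 7, 4, 3, 6, 5] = (3 7 5)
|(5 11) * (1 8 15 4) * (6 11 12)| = 4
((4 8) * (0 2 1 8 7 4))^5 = (0 2 1 8)(4 7)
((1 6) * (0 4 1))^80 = ((0 4 1 6))^80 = (6)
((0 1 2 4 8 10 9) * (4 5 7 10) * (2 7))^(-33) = ((0 1 7 10 9)(2 5)(4 8))^(-33) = (0 7 9 1 10)(2 5)(4 8)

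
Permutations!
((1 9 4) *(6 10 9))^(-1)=((1 6 10 9 4))^(-1)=(1 4 9 10 6)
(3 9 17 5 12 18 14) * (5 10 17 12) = (3 9 12 18 14)(10 17) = [0, 1, 2, 9, 4, 5, 6, 7, 8, 12, 17, 11, 18, 13, 3, 15, 16, 10, 14]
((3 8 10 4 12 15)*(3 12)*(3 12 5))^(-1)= (3 5 15 12 4 10 8)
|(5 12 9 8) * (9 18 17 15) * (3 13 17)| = |(3 13 17 15 9 8 5 12 18)| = 9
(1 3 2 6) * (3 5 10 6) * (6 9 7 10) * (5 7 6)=(1 7 10 9 6)(2 3)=[0, 7, 3, 2, 4, 5, 1, 10, 8, 6, 9]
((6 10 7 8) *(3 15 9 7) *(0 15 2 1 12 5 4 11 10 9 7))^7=((0 15 7 8 6 9)(1 12 5 4 11 10 3 2))^7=(0 15 7 8 6 9)(1 2 3 10 11 4 5 12)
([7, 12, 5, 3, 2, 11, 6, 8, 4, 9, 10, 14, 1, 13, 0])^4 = (0 2)(4 14)(5 7)(8 11)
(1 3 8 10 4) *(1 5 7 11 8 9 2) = (1 3 9 2)(4 5 7 11 8 10) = [0, 3, 1, 9, 5, 7, 6, 11, 10, 2, 4, 8]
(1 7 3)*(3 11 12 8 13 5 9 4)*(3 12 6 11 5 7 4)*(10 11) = [0, 4, 2, 1, 12, 9, 10, 5, 13, 3, 11, 6, 8, 7] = (1 4 12 8 13 7 5 9 3)(6 10 11)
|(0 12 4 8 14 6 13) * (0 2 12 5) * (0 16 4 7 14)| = 30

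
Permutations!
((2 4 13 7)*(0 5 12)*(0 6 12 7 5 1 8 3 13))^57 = ((0 1 8 3 13 5 7 2 4)(6 12))^57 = (0 3 7)(1 13 2)(4 8 5)(6 12)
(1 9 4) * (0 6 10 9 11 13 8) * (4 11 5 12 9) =(0 6 10 4 1 5 12 9 11 13 8) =[6, 5, 2, 3, 1, 12, 10, 7, 0, 11, 4, 13, 9, 8]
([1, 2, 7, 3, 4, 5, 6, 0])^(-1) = (0 7 2 1)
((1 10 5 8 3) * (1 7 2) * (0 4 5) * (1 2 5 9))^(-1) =(0 10 1 9 4)(3 8 5 7)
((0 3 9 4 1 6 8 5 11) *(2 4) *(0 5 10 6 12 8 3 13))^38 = (13)(1 8 6 9 4 12 10 3 2) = ((0 13)(1 12 8 10 6 3 9 2 4)(5 11))^38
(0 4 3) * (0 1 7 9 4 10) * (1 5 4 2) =(0 10)(1 7 9 2)(3 5 4) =[10, 7, 1, 5, 3, 4, 6, 9, 8, 2, 0]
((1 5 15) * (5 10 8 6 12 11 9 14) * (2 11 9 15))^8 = (1 2 9 8 15 5 12 10 11 14 6)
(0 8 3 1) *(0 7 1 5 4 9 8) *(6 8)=(1 7)(3 5 4 9 6 8)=[0, 7, 2, 5, 9, 4, 8, 1, 3, 6]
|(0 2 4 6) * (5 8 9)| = 12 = |(0 2 4 6)(5 8 9)|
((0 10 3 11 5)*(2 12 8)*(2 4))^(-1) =(0 5 11 3 10)(2 4 8 12)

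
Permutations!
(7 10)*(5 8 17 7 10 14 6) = (5 8 17 7 14 6) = [0, 1, 2, 3, 4, 8, 5, 14, 17, 9, 10, 11, 12, 13, 6, 15, 16, 7]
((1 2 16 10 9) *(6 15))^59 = ((1 2 16 10 9)(6 15))^59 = (1 9 10 16 2)(6 15)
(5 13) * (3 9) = (3 9)(5 13) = [0, 1, 2, 9, 4, 13, 6, 7, 8, 3, 10, 11, 12, 5]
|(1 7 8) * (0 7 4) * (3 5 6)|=15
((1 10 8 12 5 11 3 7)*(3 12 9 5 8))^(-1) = (1 7 3 10)(5 9 8 12 11)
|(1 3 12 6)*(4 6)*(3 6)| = 6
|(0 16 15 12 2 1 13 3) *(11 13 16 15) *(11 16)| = 8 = |(16)(0 15 12 2 1 11 13 3)|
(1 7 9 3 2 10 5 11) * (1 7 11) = [0, 11, 10, 2, 4, 1, 6, 9, 8, 3, 5, 7] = (1 11 7 9 3 2 10 5)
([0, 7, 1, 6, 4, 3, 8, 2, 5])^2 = [0, 2, 7, 8, 4, 6, 5, 1, 3]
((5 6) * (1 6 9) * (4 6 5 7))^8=(1 9 5)(4 7 6)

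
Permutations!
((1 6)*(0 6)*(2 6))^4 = ((0 2 6 1))^4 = (6)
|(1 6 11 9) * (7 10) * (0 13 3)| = 12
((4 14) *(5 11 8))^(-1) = (4 14)(5 8 11)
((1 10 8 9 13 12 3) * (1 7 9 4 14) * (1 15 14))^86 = (15)(1 8)(3 7 9 13 12)(4 10)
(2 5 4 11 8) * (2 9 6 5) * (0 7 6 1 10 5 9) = [7, 10, 2, 3, 11, 4, 9, 6, 0, 1, 5, 8] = (0 7 6 9 1 10 5 4 11 8)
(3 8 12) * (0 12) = (0 12 3 8) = [12, 1, 2, 8, 4, 5, 6, 7, 0, 9, 10, 11, 3]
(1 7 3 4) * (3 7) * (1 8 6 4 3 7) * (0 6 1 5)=[6, 7, 2, 3, 8, 0, 4, 5, 1]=(0 6 4 8 1 7 5)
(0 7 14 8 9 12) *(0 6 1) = (0 7 14 8 9 12 6 1) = [7, 0, 2, 3, 4, 5, 1, 14, 9, 12, 10, 11, 6, 13, 8]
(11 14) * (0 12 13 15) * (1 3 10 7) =(0 12 13 15)(1 3 10 7)(11 14) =[12, 3, 2, 10, 4, 5, 6, 1, 8, 9, 7, 14, 13, 15, 11, 0]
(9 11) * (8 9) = [0, 1, 2, 3, 4, 5, 6, 7, 9, 11, 10, 8] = (8 9 11)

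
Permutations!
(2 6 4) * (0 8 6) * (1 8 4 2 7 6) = (0 4 7 6 2)(1 8) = [4, 8, 0, 3, 7, 5, 2, 6, 1]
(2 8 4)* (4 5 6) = (2 8 5 6 4) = [0, 1, 8, 3, 2, 6, 4, 7, 5]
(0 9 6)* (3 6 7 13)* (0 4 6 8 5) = (0 9 7 13 3 8 5)(4 6) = [9, 1, 2, 8, 6, 0, 4, 13, 5, 7, 10, 11, 12, 3]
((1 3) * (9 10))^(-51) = (1 3)(9 10)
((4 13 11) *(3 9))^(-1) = (3 9)(4 11 13)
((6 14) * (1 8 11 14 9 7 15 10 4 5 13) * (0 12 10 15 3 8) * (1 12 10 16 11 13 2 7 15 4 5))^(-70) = (0 4 9 14 16 13 3 2 10 1 15 6 11 12 8 7 5)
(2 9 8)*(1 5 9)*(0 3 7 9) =(0 3 7 9 8 2 1 5) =[3, 5, 1, 7, 4, 0, 6, 9, 2, 8]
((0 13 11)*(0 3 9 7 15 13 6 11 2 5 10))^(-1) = ((0 6 11 3 9 7 15 13 2 5 10))^(-1) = (0 10 5 2 13 15 7 9 3 11 6)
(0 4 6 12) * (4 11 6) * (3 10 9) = (0 11 6 12)(3 10 9) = [11, 1, 2, 10, 4, 5, 12, 7, 8, 3, 9, 6, 0]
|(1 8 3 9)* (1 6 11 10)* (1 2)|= 8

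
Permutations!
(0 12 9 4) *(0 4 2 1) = (0 12 9 2 1) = [12, 0, 1, 3, 4, 5, 6, 7, 8, 2, 10, 11, 9]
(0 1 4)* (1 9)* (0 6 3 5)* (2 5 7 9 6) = (0 6 3 7 9 1 4 2 5) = [6, 4, 5, 7, 2, 0, 3, 9, 8, 1]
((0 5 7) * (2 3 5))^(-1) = (0 7 5 3 2)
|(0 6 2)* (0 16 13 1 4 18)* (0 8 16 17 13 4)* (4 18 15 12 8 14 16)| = 12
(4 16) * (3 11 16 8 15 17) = (3 11 16 4 8 15 17) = [0, 1, 2, 11, 8, 5, 6, 7, 15, 9, 10, 16, 12, 13, 14, 17, 4, 3]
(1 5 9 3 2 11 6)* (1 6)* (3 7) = (1 5 9 7 3 2 11) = [0, 5, 11, 2, 4, 9, 6, 3, 8, 7, 10, 1]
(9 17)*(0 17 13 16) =(0 17 9 13 16) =[17, 1, 2, 3, 4, 5, 6, 7, 8, 13, 10, 11, 12, 16, 14, 15, 0, 9]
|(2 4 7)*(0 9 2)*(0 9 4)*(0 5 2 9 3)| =4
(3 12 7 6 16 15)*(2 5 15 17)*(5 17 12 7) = (2 17)(3 7 6 16 12 5 15) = [0, 1, 17, 7, 4, 15, 16, 6, 8, 9, 10, 11, 5, 13, 14, 3, 12, 2]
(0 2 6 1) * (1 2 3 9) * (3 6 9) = (0 6 2 9 1) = [6, 0, 9, 3, 4, 5, 2, 7, 8, 1]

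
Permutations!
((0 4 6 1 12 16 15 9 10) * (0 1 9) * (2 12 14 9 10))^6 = ((0 4 6 10 1 14 9 2 12 16 15))^6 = (0 9 4 2 6 12 10 16 1 15 14)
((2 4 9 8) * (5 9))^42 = (2 5 8 4 9)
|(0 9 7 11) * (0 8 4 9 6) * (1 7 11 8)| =|(0 6)(1 7 8 4 9 11)| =6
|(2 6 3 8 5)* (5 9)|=6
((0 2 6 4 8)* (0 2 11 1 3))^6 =(0 1)(2 4)(3 11)(6 8)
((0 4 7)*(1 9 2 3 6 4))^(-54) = ((0 1 9 2 3 6 4 7))^(-54) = (0 9 3 4)(1 2 6 7)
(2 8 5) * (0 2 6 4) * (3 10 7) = (0 2 8 5 6 4)(3 10 7) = [2, 1, 8, 10, 0, 6, 4, 3, 5, 9, 7]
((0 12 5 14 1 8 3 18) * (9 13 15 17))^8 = (18)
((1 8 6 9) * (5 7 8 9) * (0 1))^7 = (0 1 9)(5 6 8 7)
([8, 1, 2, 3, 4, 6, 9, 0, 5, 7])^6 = [0, 1, 2, 3, 4, 5, 6, 7, 8, 9]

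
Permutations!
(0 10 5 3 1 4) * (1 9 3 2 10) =(0 1 4)(2 10 5)(3 9) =[1, 4, 10, 9, 0, 2, 6, 7, 8, 3, 5]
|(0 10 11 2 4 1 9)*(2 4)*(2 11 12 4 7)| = |(0 10 12 4 1 9)(2 11 7)| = 6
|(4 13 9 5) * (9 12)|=5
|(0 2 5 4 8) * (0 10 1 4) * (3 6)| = |(0 2 5)(1 4 8 10)(3 6)| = 12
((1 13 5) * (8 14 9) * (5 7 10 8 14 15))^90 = ((1 13 7 10 8 15 5)(9 14))^90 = (1 5 15 8 10 7 13)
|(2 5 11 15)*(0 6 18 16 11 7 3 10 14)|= 12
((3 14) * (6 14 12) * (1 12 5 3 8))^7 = (1 6 8 12 14)(3 5) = ((1 12 6 14 8)(3 5))^7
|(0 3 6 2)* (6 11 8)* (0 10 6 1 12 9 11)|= |(0 3)(1 12 9 11 8)(2 10 6)|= 30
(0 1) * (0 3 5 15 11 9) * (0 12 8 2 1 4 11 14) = [4, 3, 1, 5, 11, 15, 6, 7, 2, 12, 10, 9, 8, 13, 0, 14] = (0 4 11 9 12 8 2 1 3 5 15 14)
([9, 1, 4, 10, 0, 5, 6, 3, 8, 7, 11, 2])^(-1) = [4, 1, 11, 7, 2, 5, 6, 9, 8, 0, 3, 10]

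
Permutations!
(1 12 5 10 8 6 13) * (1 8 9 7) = (1 12 5 10 9 7)(6 13 8) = [0, 12, 2, 3, 4, 10, 13, 1, 6, 7, 9, 11, 5, 8]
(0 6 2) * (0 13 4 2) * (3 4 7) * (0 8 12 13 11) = [6, 1, 11, 4, 2, 5, 8, 3, 12, 9, 10, 0, 13, 7] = (0 6 8 12 13 7 3 4 2 11)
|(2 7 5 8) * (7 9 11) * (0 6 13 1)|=|(0 6 13 1)(2 9 11 7 5 8)|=12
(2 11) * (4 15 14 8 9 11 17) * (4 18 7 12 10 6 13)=(2 17 18 7 12 10 6 13 4 15 14 8 9 11)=[0, 1, 17, 3, 15, 5, 13, 12, 9, 11, 6, 2, 10, 4, 8, 14, 16, 18, 7]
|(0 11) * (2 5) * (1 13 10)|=|(0 11)(1 13 10)(2 5)|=6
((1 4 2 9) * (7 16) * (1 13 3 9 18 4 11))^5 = (1 11)(2 4 18)(3 13 9)(7 16)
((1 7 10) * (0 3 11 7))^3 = (0 7)(1 11)(3 10)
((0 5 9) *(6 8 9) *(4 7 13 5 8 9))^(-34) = ((0 8 4 7 13 5 6 9))^(-34) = (0 6 13 4)(5 7 8 9)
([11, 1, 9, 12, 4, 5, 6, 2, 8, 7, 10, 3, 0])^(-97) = (0 12 3 11)(2 7 9)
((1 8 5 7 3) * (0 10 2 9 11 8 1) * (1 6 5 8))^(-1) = ((0 10 2 9 11 1 6 5 7 3))^(-1) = (0 3 7 5 6 1 11 9 2 10)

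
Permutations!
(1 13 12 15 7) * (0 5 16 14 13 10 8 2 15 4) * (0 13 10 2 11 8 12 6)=(0 5 16 14 10 12 4 13 6)(1 2 15 7)(8 11)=[5, 2, 15, 3, 13, 16, 0, 1, 11, 9, 12, 8, 4, 6, 10, 7, 14]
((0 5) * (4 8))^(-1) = ((0 5)(4 8))^(-1) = (0 5)(4 8)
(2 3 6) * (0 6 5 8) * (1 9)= (0 6 2 3 5 8)(1 9)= [6, 9, 3, 5, 4, 8, 2, 7, 0, 1]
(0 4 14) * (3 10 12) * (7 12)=[4, 1, 2, 10, 14, 5, 6, 12, 8, 9, 7, 11, 3, 13, 0]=(0 4 14)(3 10 7 12)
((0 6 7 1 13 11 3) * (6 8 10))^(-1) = (0 3 11 13 1 7 6 10 8)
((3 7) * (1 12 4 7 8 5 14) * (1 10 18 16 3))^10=((1 12 4 7)(3 8 5 14 10 18 16))^10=(1 4)(3 14 16 5 18 8 10)(7 12)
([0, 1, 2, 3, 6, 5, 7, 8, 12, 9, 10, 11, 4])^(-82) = (4 8 6 12 7)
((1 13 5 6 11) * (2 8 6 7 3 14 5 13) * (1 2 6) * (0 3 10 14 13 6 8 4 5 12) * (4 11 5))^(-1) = (0 12 14 10 7 5 6 13 3)(1 8)(2 11)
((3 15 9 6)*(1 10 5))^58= ((1 10 5)(3 15 9 6))^58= (1 10 5)(3 9)(6 15)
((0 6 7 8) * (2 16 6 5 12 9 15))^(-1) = ((0 5 12 9 15 2 16 6 7 8))^(-1) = (0 8 7 6 16 2 15 9 12 5)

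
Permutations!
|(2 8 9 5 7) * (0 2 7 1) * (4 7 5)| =8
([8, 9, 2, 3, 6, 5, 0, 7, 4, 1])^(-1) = [6, 9, 2, 3, 8, 5, 4, 7, 0, 1]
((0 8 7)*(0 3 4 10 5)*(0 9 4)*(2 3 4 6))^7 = (0 6 10 8 2 5 7 3 9 4)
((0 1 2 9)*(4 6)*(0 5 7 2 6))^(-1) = ((0 1 6 4)(2 9 5 7))^(-1) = (0 4 6 1)(2 7 5 9)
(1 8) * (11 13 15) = [0, 8, 2, 3, 4, 5, 6, 7, 1, 9, 10, 13, 12, 15, 14, 11] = (1 8)(11 13 15)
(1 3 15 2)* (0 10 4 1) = (0 10 4 1 3 15 2) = [10, 3, 0, 15, 1, 5, 6, 7, 8, 9, 4, 11, 12, 13, 14, 2]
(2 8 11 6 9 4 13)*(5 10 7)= (2 8 11 6 9 4 13)(5 10 7)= [0, 1, 8, 3, 13, 10, 9, 5, 11, 4, 7, 6, 12, 2]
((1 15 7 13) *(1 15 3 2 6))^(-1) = (1 6 2 3)(7 15 13)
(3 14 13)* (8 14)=[0, 1, 2, 8, 4, 5, 6, 7, 14, 9, 10, 11, 12, 3, 13]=(3 8 14 13)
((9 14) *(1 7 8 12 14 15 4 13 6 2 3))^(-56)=(1 14 13)(2 8 15)(3 12 4)(6 7 9)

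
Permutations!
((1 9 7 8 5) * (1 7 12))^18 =((1 9 12)(5 7 8))^18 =(12)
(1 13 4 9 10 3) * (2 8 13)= (1 2 8 13 4 9 10 3)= [0, 2, 8, 1, 9, 5, 6, 7, 13, 10, 3, 11, 12, 4]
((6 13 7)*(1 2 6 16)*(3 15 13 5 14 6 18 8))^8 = (1 16 7 13 15 3 8 18 2)(5 6 14)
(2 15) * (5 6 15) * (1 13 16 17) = [0, 13, 5, 3, 4, 6, 15, 7, 8, 9, 10, 11, 12, 16, 14, 2, 17, 1] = (1 13 16 17)(2 5 6 15)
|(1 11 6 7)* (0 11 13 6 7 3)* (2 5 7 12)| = 10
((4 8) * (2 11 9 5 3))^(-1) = ((2 11 9 5 3)(4 8))^(-1) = (2 3 5 9 11)(4 8)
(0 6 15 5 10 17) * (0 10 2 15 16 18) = (0 6 16 18)(2 15 5)(10 17) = [6, 1, 15, 3, 4, 2, 16, 7, 8, 9, 17, 11, 12, 13, 14, 5, 18, 10, 0]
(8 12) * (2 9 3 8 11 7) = (2 9 3 8 12 11 7) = [0, 1, 9, 8, 4, 5, 6, 2, 12, 3, 10, 7, 11]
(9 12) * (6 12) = (6 12 9) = [0, 1, 2, 3, 4, 5, 12, 7, 8, 6, 10, 11, 9]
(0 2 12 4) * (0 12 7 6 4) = (0 2 7 6 4 12) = [2, 1, 7, 3, 12, 5, 4, 6, 8, 9, 10, 11, 0]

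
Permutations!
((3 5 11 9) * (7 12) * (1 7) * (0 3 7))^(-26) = ((0 3 5 11 9 7 12 1))^(-26) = (0 12 9 5)(1 7 11 3)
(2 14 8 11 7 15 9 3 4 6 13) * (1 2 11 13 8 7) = (1 2 14 7 15 9 3 4 6 8 13 11) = [0, 2, 14, 4, 6, 5, 8, 15, 13, 3, 10, 1, 12, 11, 7, 9]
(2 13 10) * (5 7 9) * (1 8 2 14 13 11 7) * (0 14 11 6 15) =(0 14 13 10 11 7 9 5 1 8 2 6 15) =[14, 8, 6, 3, 4, 1, 15, 9, 2, 5, 11, 7, 12, 10, 13, 0]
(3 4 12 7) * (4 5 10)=[0, 1, 2, 5, 12, 10, 6, 3, 8, 9, 4, 11, 7]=(3 5 10 4 12 7)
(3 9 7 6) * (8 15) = (3 9 7 6)(8 15) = [0, 1, 2, 9, 4, 5, 3, 6, 15, 7, 10, 11, 12, 13, 14, 8]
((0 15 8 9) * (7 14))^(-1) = (0 9 8 15)(7 14) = ((0 15 8 9)(7 14))^(-1)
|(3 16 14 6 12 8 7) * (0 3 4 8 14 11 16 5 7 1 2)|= |(0 3 5 7 4 8 1 2)(6 12 14)(11 16)|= 24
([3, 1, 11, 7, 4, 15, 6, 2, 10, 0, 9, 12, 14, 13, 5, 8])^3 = [2, 1, 14, 11, 4, 10, 6, 12, 0, 7, 3, 5, 15, 13, 8, 9]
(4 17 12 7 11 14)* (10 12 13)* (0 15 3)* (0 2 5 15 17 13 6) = (0 17 6)(2 5 15 3)(4 13 10 12 7 11 14) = [17, 1, 5, 2, 13, 15, 0, 11, 8, 9, 12, 14, 7, 10, 4, 3, 16, 6]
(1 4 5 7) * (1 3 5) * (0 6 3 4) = [6, 0, 2, 5, 1, 7, 3, 4] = (0 6 3 5 7 4 1)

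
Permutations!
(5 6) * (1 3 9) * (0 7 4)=(0 7 4)(1 3 9)(5 6)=[7, 3, 2, 9, 0, 6, 5, 4, 8, 1]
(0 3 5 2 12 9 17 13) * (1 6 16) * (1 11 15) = (0 3 5 2 12 9 17 13)(1 6 16 11 15) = [3, 6, 12, 5, 4, 2, 16, 7, 8, 17, 10, 15, 9, 0, 14, 1, 11, 13]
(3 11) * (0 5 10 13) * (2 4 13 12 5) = (0 2 4 13)(3 11)(5 10 12) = [2, 1, 4, 11, 13, 10, 6, 7, 8, 9, 12, 3, 5, 0]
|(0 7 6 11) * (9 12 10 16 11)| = 8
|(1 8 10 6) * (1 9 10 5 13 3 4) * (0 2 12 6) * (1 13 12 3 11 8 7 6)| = |(0 2 3 4 13 11 8 5 12 1 7 6 9 10)| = 14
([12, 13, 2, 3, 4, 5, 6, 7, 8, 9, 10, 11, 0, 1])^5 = (0 12)(1 13)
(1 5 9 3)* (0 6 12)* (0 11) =(0 6 12 11)(1 5 9 3) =[6, 5, 2, 1, 4, 9, 12, 7, 8, 3, 10, 0, 11]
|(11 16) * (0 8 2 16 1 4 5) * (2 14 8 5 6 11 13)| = |(0 5)(1 4 6 11)(2 16 13)(8 14)| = 12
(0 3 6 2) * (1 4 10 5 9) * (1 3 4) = (0 4 10 5 9 3 6 2) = [4, 1, 0, 6, 10, 9, 2, 7, 8, 3, 5]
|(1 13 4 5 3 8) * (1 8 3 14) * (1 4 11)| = 3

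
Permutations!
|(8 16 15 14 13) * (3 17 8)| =|(3 17 8 16 15 14 13)| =7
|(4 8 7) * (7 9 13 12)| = |(4 8 9 13 12 7)| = 6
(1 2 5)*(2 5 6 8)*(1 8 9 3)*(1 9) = (1 5 8 2 6)(3 9) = [0, 5, 6, 9, 4, 8, 1, 7, 2, 3]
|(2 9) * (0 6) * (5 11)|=2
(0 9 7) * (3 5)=[9, 1, 2, 5, 4, 3, 6, 0, 8, 7]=(0 9 7)(3 5)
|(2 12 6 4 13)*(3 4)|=6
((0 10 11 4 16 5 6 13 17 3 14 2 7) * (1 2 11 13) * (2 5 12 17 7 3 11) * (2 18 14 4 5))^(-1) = ((0 10 13 7)(1 2 3 4 16 12 17 11 5 6)(14 18))^(-1) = (0 7 13 10)(1 6 5 11 17 12 16 4 3 2)(14 18)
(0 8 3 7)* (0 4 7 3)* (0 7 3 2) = (0 8 7 4 3 2) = [8, 1, 0, 2, 3, 5, 6, 4, 7]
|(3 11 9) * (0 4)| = 6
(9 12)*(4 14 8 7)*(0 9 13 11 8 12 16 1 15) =(0 9 16 1 15)(4 14 12 13 11 8 7) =[9, 15, 2, 3, 14, 5, 6, 4, 7, 16, 10, 8, 13, 11, 12, 0, 1]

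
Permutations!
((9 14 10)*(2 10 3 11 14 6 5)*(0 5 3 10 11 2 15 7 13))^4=(0 13 7 15 5)(2 9 11 6 14 3 10)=((0 5 15 7 13)(2 11 14 10 9 6 3))^4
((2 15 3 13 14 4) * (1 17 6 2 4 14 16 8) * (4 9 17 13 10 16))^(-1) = ((1 13 4 9 17 6 2 15 3 10 16 8))^(-1) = (1 8 16 10 3 15 2 6 17 9 4 13)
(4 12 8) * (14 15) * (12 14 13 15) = (4 14 12 8)(13 15) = [0, 1, 2, 3, 14, 5, 6, 7, 4, 9, 10, 11, 8, 15, 12, 13]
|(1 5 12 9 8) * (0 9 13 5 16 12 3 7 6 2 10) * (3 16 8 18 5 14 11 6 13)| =|(0 9 18 5 16 12 3 7 13 14 11 6 2 10)(1 8)| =14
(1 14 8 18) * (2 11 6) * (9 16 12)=(1 14 8 18)(2 11 6)(9 16 12)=[0, 14, 11, 3, 4, 5, 2, 7, 18, 16, 10, 6, 9, 13, 8, 15, 12, 17, 1]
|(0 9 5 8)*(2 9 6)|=|(0 6 2 9 5 8)|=6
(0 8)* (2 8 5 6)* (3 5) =(0 3 5 6 2 8) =[3, 1, 8, 5, 4, 6, 2, 7, 0]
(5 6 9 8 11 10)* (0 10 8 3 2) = [10, 1, 0, 2, 4, 6, 9, 7, 11, 3, 5, 8] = (0 10 5 6 9 3 2)(8 11)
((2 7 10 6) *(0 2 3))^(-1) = ((0 2 7 10 6 3))^(-1) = (0 3 6 10 7 2)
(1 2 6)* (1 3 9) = (1 2 6 3 9) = [0, 2, 6, 9, 4, 5, 3, 7, 8, 1]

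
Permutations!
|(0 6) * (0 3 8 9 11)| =6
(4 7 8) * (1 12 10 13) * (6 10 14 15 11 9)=(1 12 14 15 11 9 6 10 13)(4 7 8)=[0, 12, 2, 3, 7, 5, 10, 8, 4, 6, 13, 9, 14, 1, 15, 11]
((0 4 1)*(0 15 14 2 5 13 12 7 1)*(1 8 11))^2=(1 14 5 12 8)(2 13 7 11 15)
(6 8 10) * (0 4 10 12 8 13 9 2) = (0 4 10 6 13 9 2)(8 12) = [4, 1, 0, 3, 10, 5, 13, 7, 12, 2, 6, 11, 8, 9]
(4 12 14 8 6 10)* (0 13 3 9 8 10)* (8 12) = (0 13 3 9 12 14 10 4 8 6) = [13, 1, 2, 9, 8, 5, 0, 7, 6, 12, 4, 11, 14, 3, 10]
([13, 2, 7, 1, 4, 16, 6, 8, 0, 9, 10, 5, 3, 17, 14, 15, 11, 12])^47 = (0 17 3 2 8 13 12 1 7)(5 11 16)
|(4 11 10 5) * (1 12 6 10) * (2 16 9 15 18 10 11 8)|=|(1 12 6 11)(2 16 9 15 18 10 5 4 8)|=36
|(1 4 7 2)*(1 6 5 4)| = 5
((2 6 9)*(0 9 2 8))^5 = ((0 9 8)(2 6))^5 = (0 8 9)(2 6)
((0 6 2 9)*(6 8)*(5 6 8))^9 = ((0 5 6 2 9))^9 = (0 9 2 6 5)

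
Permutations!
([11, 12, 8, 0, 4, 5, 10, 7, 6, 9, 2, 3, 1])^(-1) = [3, 12, 10, 11, 4, 5, 8, 7, 2, 9, 6, 0, 1]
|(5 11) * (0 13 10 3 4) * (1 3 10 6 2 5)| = 9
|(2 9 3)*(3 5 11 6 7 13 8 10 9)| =8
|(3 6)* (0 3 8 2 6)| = |(0 3)(2 6 8)| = 6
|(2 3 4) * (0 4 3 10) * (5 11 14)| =12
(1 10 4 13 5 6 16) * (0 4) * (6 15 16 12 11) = (0 4 13 5 15 16 1 10)(6 12 11) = [4, 10, 2, 3, 13, 15, 12, 7, 8, 9, 0, 6, 11, 5, 14, 16, 1]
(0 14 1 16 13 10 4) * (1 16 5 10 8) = (0 14 16 13 8 1 5 10 4) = [14, 5, 2, 3, 0, 10, 6, 7, 1, 9, 4, 11, 12, 8, 16, 15, 13]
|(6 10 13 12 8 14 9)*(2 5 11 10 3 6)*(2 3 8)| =|(2 5 11 10 13 12)(3 6 8 14 9)| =30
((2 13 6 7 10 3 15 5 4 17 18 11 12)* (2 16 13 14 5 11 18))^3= (18)(2 4 14 17 5)(3 12 6)(7 15 16)(10 11 13)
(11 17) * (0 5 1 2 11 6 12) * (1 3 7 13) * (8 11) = (0 5 3 7 13 1 2 8 11 17 6 12) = [5, 2, 8, 7, 4, 3, 12, 13, 11, 9, 10, 17, 0, 1, 14, 15, 16, 6]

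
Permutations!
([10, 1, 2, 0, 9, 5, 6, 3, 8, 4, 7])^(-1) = (0 3 7 10)(4 9)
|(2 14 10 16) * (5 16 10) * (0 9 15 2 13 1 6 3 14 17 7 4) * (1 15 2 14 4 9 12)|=60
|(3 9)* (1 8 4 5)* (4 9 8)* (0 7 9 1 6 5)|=14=|(0 7 9 3 8 1 4)(5 6)|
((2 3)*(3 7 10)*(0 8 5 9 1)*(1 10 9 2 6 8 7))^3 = (0 10 8 1 9 6 2 7 3 5)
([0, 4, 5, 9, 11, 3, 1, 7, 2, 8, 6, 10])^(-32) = (1 10 4 6 11)(2 9 5 8 3)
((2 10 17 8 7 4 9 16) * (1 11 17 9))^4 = (1 7 17)(4 8 11)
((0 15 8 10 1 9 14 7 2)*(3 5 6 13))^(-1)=((0 15 8 10 1 9 14 7 2)(3 5 6 13))^(-1)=(0 2 7 14 9 1 10 8 15)(3 13 6 5)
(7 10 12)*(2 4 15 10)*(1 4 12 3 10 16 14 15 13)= (1 4 13)(2 12 7)(3 10)(14 15 16)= [0, 4, 12, 10, 13, 5, 6, 2, 8, 9, 3, 11, 7, 1, 15, 16, 14]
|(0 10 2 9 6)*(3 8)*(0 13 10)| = 10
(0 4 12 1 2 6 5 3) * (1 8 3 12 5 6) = (0 4 5 12 8 3)(1 2) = [4, 2, 1, 0, 5, 12, 6, 7, 3, 9, 10, 11, 8]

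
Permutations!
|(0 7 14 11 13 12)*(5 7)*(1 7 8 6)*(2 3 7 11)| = |(0 5 8 6 1 11 13 12)(2 3 7 14)| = 8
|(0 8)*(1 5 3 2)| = |(0 8)(1 5 3 2)| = 4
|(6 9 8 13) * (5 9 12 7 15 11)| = |(5 9 8 13 6 12 7 15 11)| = 9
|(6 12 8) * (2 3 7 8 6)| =4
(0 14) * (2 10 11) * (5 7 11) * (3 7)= (0 14)(2 10 5 3 7 11)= [14, 1, 10, 7, 4, 3, 6, 11, 8, 9, 5, 2, 12, 13, 0]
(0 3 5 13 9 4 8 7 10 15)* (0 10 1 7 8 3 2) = (0 2)(1 7)(3 5 13 9 4)(10 15) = [2, 7, 0, 5, 3, 13, 6, 1, 8, 4, 15, 11, 12, 9, 14, 10]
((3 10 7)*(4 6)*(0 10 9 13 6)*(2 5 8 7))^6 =(0 3 10 9 2 13 5 6 8 4 7) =((0 10 2 5 8 7 3 9 13 6 4))^6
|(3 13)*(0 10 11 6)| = 4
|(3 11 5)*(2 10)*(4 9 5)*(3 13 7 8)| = 8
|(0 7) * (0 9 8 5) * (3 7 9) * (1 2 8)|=6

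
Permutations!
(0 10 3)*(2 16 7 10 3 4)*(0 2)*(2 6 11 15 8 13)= (0 3 6 11 15 8 13 2 16 7 10 4)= [3, 1, 16, 6, 0, 5, 11, 10, 13, 9, 4, 15, 12, 2, 14, 8, 7]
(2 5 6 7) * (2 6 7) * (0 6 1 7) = (0 6 2 5)(1 7) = [6, 7, 5, 3, 4, 0, 2, 1]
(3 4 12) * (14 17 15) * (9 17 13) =(3 4 12)(9 17 15 14 13) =[0, 1, 2, 4, 12, 5, 6, 7, 8, 17, 10, 11, 3, 9, 13, 14, 16, 15]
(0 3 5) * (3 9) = [9, 1, 2, 5, 4, 0, 6, 7, 8, 3] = (0 9 3 5)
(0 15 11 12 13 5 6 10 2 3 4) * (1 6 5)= (0 15 11 12 13 1 6 10 2 3 4)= [15, 6, 3, 4, 0, 5, 10, 7, 8, 9, 2, 12, 13, 1, 14, 11]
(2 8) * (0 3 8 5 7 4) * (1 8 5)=(0 3 5 7 4)(1 8 2)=[3, 8, 1, 5, 0, 7, 6, 4, 2]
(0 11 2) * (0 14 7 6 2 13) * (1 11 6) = (0 6 2 14 7 1 11 13) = [6, 11, 14, 3, 4, 5, 2, 1, 8, 9, 10, 13, 12, 0, 7]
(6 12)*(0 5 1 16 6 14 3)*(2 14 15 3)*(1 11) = [5, 16, 14, 0, 4, 11, 12, 7, 8, 9, 10, 1, 15, 13, 2, 3, 6] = (0 5 11 1 16 6 12 15 3)(2 14)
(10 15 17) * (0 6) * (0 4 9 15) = (0 6 4 9 15 17 10) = [6, 1, 2, 3, 9, 5, 4, 7, 8, 15, 0, 11, 12, 13, 14, 17, 16, 10]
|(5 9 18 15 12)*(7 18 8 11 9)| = |(5 7 18 15 12)(8 11 9)| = 15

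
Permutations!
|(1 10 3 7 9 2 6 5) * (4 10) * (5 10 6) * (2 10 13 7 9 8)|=|(1 4 6 13 7 8 2 5)(3 9 10)|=24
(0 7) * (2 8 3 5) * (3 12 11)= (0 7)(2 8 12 11 3 5)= [7, 1, 8, 5, 4, 2, 6, 0, 12, 9, 10, 3, 11]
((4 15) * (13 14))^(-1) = (4 15)(13 14) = ((4 15)(13 14))^(-1)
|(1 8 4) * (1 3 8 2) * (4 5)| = |(1 2)(3 8 5 4)| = 4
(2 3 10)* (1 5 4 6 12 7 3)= (1 5 4 6 12 7 3 10 2)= [0, 5, 1, 10, 6, 4, 12, 3, 8, 9, 2, 11, 7]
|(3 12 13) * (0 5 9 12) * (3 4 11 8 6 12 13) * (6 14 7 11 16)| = 36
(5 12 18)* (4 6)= [0, 1, 2, 3, 6, 12, 4, 7, 8, 9, 10, 11, 18, 13, 14, 15, 16, 17, 5]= (4 6)(5 12 18)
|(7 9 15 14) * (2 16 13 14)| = 7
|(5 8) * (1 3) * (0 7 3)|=4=|(0 7 3 1)(5 8)|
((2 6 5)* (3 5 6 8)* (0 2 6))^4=(0 5 8)(2 6 3)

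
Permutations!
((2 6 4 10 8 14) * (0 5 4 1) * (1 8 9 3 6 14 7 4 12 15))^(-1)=(0 1 15 12 5)(2 14)(3 9 10 4 7 8 6)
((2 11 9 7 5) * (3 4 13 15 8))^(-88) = ((2 11 9 7 5)(3 4 13 15 8))^(-88) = (2 9 5 11 7)(3 13 8 4 15)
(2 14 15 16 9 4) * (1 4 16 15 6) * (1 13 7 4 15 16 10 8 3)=(1 15 16 9 10 8 3)(2 14 6 13 7 4)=[0, 15, 14, 1, 2, 5, 13, 4, 3, 10, 8, 11, 12, 7, 6, 16, 9]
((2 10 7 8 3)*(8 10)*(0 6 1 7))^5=((0 6 1 7 10)(2 8 3))^5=(10)(2 3 8)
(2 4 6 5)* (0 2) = (0 2 4 6 5) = [2, 1, 4, 3, 6, 0, 5]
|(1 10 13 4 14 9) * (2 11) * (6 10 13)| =10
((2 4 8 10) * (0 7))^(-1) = ((0 7)(2 4 8 10))^(-1) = (0 7)(2 10 8 4)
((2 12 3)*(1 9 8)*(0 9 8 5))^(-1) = ((0 9 5)(1 8)(2 12 3))^(-1) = (0 5 9)(1 8)(2 3 12)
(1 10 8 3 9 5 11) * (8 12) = (1 10 12 8 3 9 5 11) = [0, 10, 2, 9, 4, 11, 6, 7, 3, 5, 12, 1, 8]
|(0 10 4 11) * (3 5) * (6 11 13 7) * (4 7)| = 10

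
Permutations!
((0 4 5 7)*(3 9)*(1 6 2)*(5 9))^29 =(0 7 5 3 9 4)(1 2 6)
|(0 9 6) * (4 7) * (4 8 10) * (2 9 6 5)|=12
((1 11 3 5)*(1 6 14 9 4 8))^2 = (1 3 6 9 8 11 5 14 4)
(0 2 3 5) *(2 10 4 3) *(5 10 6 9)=(0 6 9 5)(3 10 4)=[6, 1, 2, 10, 3, 0, 9, 7, 8, 5, 4]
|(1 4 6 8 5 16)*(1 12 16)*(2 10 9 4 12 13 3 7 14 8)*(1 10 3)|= 20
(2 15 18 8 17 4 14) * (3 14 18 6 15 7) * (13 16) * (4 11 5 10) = (2 7 3 14)(4 18 8 17 11 5 10)(6 15)(13 16) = [0, 1, 7, 14, 18, 10, 15, 3, 17, 9, 4, 5, 12, 16, 2, 6, 13, 11, 8]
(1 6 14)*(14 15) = [0, 6, 2, 3, 4, 5, 15, 7, 8, 9, 10, 11, 12, 13, 1, 14] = (1 6 15 14)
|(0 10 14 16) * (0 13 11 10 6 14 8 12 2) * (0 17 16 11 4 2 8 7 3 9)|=40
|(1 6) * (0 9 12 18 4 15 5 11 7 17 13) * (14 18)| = |(0 9 12 14 18 4 15 5 11 7 17 13)(1 6)| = 12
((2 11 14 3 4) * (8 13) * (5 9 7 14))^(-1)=(2 4 3 14 7 9 5 11)(8 13)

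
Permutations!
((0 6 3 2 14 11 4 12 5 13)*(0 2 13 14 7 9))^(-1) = ((0 6 3 13 2 7 9)(4 12 5 14 11))^(-1) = (0 9 7 2 13 3 6)(4 11 14 5 12)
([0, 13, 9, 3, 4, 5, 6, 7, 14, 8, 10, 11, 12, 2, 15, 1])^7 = [0, 1, 2, 3, 4, 5, 6, 7, 8, 9, 10, 11, 12, 13, 14, 15]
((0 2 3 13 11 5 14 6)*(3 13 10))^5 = (0 14 11 2 6 5 13)(3 10)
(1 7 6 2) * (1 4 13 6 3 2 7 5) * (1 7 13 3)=(1 5 7)(2 4 3)(6 13)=[0, 5, 4, 2, 3, 7, 13, 1, 8, 9, 10, 11, 12, 6]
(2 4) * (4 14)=(2 14 4)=[0, 1, 14, 3, 2, 5, 6, 7, 8, 9, 10, 11, 12, 13, 4]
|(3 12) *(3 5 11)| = 4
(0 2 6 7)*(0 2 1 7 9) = (0 1 7 2 6 9) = [1, 7, 6, 3, 4, 5, 9, 2, 8, 0]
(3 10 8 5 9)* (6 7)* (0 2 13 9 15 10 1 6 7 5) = (0 2 13 9 3 1 6 5 15 10 8) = [2, 6, 13, 1, 4, 15, 5, 7, 0, 3, 8, 11, 12, 9, 14, 10]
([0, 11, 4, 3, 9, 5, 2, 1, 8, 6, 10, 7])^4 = [0, 11, 2, 3, 4, 5, 6, 1, 8, 9, 10, 7]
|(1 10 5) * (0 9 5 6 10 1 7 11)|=10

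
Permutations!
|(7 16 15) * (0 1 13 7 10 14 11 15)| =20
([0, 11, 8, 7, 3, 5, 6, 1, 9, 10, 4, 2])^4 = (1 9 7 8 3 2 4 11 10)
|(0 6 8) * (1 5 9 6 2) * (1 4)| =|(0 2 4 1 5 9 6 8)| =8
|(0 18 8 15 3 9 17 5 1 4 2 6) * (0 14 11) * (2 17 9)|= |(0 18 8 15 3 2 6 14 11)(1 4 17 5)|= 36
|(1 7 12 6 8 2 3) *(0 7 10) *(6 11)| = |(0 7 12 11 6 8 2 3 1 10)| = 10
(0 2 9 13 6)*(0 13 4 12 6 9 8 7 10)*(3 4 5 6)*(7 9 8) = (0 2 7 10)(3 4 12)(5 6 13 8 9) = [2, 1, 7, 4, 12, 6, 13, 10, 9, 5, 0, 11, 3, 8]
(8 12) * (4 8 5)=(4 8 12 5)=[0, 1, 2, 3, 8, 4, 6, 7, 12, 9, 10, 11, 5]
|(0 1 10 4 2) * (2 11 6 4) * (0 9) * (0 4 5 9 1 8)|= 30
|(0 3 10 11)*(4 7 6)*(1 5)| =12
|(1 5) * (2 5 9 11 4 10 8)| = 8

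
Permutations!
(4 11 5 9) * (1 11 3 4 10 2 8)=[0, 11, 8, 4, 3, 9, 6, 7, 1, 10, 2, 5]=(1 11 5 9 10 2 8)(3 4)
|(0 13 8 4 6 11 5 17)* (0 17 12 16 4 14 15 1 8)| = |(17)(0 13)(1 8 14 15)(4 6 11 5 12 16)| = 12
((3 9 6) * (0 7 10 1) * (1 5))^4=(0 1 5 10 7)(3 9 6)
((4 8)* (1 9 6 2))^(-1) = ((1 9 6 2)(4 8))^(-1) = (1 2 6 9)(4 8)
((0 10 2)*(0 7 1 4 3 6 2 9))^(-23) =(0 10 9)(1 4 3 6 2 7)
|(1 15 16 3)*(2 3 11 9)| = 7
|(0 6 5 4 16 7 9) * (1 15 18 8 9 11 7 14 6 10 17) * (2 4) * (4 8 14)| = 12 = |(0 10 17 1 15 18 14 6 5 2 8 9)(4 16)(7 11)|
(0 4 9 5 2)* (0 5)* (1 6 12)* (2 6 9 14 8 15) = [4, 9, 5, 3, 14, 6, 12, 7, 15, 0, 10, 11, 1, 13, 8, 2] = (0 4 14 8 15 2 5 6 12 1 9)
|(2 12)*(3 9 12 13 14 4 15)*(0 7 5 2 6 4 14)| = 30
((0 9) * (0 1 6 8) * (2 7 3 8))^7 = (0 8 3 7 2 6 1 9)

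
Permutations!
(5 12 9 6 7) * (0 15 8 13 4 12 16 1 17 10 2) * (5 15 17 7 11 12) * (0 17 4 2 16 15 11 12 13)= (0 4 5 15 8)(1 7 11 13 2 17 10 16)(6 12 9)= [4, 7, 17, 3, 5, 15, 12, 11, 0, 6, 16, 13, 9, 2, 14, 8, 1, 10]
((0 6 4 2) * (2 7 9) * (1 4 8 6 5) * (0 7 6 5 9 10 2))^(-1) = ((0 9)(1 4 6 8 5)(2 7 10))^(-1) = (0 9)(1 5 8 6 4)(2 10 7)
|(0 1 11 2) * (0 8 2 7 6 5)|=6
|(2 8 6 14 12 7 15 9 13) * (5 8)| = |(2 5 8 6 14 12 7 15 9 13)| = 10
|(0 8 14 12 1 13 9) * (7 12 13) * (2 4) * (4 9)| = |(0 8 14 13 4 2 9)(1 7 12)| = 21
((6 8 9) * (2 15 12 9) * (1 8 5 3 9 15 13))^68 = (15)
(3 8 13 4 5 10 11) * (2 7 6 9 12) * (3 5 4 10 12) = (2 7 6 9 3 8 13 10 11 5 12) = [0, 1, 7, 8, 4, 12, 9, 6, 13, 3, 11, 5, 2, 10]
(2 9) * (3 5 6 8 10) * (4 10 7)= [0, 1, 9, 5, 10, 6, 8, 4, 7, 2, 3]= (2 9)(3 5 6 8 7 4 10)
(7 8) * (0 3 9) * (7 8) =[3, 1, 2, 9, 4, 5, 6, 7, 8, 0] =(0 3 9)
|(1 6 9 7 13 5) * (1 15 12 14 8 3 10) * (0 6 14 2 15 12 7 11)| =60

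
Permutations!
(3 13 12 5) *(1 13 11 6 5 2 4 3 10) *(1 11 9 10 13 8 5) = [0, 8, 4, 9, 3, 13, 1, 7, 5, 10, 11, 6, 2, 12] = (1 8 5 13 12 2 4 3 9 10 11 6)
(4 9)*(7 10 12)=(4 9)(7 10 12)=[0, 1, 2, 3, 9, 5, 6, 10, 8, 4, 12, 11, 7]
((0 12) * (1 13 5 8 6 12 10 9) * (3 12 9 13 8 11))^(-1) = (0 12 3 11 5 13 10)(1 9 6 8)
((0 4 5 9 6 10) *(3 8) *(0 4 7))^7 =(0 7)(3 8)(4 9 10 5 6)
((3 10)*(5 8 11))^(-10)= ((3 10)(5 8 11))^(-10)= (5 11 8)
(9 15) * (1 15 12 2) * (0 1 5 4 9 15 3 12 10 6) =(15)(0 1 3 12 2 5 4 9 10 6) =[1, 3, 5, 12, 9, 4, 0, 7, 8, 10, 6, 11, 2, 13, 14, 15]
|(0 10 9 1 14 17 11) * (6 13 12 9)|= 10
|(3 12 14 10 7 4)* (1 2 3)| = 8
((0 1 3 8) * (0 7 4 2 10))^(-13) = ((0 1 3 8 7 4 2 10))^(-13) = (0 8 2 1 7 10 3 4)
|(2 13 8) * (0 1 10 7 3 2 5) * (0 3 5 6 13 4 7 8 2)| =11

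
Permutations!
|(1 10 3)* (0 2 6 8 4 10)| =8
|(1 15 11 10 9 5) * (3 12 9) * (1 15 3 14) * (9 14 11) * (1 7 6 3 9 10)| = 30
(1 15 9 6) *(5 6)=[0, 15, 2, 3, 4, 6, 1, 7, 8, 5, 10, 11, 12, 13, 14, 9]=(1 15 9 5 6)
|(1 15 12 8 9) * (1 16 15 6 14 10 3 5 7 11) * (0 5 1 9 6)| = 14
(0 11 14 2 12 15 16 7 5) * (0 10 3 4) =[11, 1, 12, 4, 0, 10, 6, 5, 8, 9, 3, 14, 15, 13, 2, 16, 7] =(0 11 14 2 12 15 16 7 5 10 3 4)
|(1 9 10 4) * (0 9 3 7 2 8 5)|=|(0 9 10 4 1 3 7 2 8 5)|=10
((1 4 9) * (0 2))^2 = ((0 2)(1 4 9))^2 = (1 9 4)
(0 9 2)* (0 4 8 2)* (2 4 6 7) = (0 9)(2 6 7)(4 8) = [9, 1, 6, 3, 8, 5, 7, 2, 4, 0]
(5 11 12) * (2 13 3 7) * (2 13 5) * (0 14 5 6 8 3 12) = (0 14 5 11)(2 6 8 3 7 13 12) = [14, 1, 6, 7, 4, 11, 8, 13, 3, 9, 10, 0, 2, 12, 5]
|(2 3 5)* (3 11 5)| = 3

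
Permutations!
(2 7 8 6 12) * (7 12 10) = (2 12)(6 10 7 8) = [0, 1, 12, 3, 4, 5, 10, 8, 6, 9, 7, 11, 2]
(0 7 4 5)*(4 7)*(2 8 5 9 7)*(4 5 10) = (0 5)(2 8 10 4 9 7) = [5, 1, 8, 3, 9, 0, 6, 2, 10, 7, 4]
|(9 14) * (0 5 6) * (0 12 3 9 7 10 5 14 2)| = 10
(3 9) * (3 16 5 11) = [0, 1, 2, 9, 4, 11, 6, 7, 8, 16, 10, 3, 12, 13, 14, 15, 5] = (3 9 16 5 11)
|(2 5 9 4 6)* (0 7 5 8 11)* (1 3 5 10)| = 12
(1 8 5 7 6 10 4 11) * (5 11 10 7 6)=[0, 8, 2, 3, 10, 6, 7, 5, 11, 9, 4, 1]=(1 8 11)(4 10)(5 6 7)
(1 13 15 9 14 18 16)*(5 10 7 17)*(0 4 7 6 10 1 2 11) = (0 4 7 17 5 1 13 15 9 14 18 16 2 11)(6 10) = [4, 13, 11, 3, 7, 1, 10, 17, 8, 14, 6, 0, 12, 15, 18, 9, 2, 5, 16]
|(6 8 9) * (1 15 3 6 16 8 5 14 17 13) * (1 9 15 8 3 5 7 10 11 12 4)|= |(1 8 15 5 14 17 13 9 16 3 6 7 10 11 12 4)|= 16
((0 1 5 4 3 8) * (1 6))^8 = (0 6 1 5 4 3 8)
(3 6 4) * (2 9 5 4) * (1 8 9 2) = (1 8 9 5 4 3 6) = [0, 8, 2, 6, 3, 4, 1, 7, 9, 5]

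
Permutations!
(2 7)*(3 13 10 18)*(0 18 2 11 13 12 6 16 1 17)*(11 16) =(0 18 3 12 6 11 13 10 2 7 16 1 17) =[18, 17, 7, 12, 4, 5, 11, 16, 8, 9, 2, 13, 6, 10, 14, 15, 1, 0, 3]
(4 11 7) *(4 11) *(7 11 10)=(11)(7 10)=[0, 1, 2, 3, 4, 5, 6, 10, 8, 9, 7, 11]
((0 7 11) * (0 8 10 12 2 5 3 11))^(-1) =(0 7)(2 12 10 8 11 3 5)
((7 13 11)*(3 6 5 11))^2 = ((3 6 5 11 7 13))^2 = (3 5 7)(6 11 13)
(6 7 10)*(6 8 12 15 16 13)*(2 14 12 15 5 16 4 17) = [0, 1, 14, 3, 17, 16, 7, 10, 15, 9, 8, 11, 5, 6, 12, 4, 13, 2] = (2 14 12 5 16 13 6 7 10 8 15 4 17)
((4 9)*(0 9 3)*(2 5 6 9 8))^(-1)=(0 3 4 9 6 5 2 8)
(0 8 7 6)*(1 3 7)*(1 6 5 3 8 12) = [12, 8, 2, 7, 4, 3, 0, 5, 6, 9, 10, 11, 1] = (0 12 1 8 6)(3 7 5)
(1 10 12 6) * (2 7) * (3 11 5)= [0, 10, 7, 11, 4, 3, 1, 2, 8, 9, 12, 5, 6]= (1 10 12 6)(2 7)(3 11 5)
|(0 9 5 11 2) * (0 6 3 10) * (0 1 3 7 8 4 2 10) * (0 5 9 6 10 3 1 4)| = 12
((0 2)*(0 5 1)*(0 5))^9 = (0 2)(1 5)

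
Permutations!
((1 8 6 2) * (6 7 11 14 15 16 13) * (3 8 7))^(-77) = (1 15 2 14 6 11 13 7 16)(3 8) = ((1 7 11 14 15 16 13 6 2)(3 8))^(-77)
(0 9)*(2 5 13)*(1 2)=(0 9)(1 2 5 13)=[9, 2, 5, 3, 4, 13, 6, 7, 8, 0, 10, 11, 12, 1]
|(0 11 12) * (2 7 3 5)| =12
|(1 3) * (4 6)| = |(1 3)(4 6)| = 2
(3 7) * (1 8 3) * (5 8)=(1 5 8 3 7)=[0, 5, 2, 7, 4, 8, 6, 1, 3]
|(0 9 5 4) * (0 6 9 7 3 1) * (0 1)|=12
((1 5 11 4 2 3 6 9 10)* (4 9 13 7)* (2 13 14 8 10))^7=(1 14 2 5 8 3 11 10 6 9)(4 13 7)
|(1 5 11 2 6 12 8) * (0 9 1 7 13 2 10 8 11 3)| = |(0 9 1 5 3)(2 6 12 11 10 8 7 13)| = 40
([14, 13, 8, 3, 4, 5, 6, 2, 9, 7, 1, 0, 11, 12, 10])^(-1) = (0 11 12 13 1 10 14)(2 7 9 8)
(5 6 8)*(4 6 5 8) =(8)(4 6) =[0, 1, 2, 3, 6, 5, 4, 7, 8]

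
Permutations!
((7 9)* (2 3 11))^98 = (2 11 3)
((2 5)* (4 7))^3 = ((2 5)(4 7))^3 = (2 5)(4 7)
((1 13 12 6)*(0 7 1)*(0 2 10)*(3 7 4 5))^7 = ((0 4 5 3 7 1 13 12 6 2 10))^7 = (0 12 3 10 13 5 2 1 4 6 7)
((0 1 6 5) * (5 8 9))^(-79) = (0 5 9 8 6 1)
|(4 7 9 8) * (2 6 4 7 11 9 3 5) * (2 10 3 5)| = |(2 6 4 11 9 8 7 5 10 3)| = 10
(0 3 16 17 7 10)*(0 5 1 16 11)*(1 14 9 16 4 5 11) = [3, 4, 2, 1, 5, 14, 6, 10, 8, 16, 11, 0, 12, 13, 9, 15, 17, 7] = (0 3 1 4 5 14 9 16 17 7 10 11)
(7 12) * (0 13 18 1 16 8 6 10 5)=(0 13 18 1 16 8 6 10 5)(7 12)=[13, 16, 2, 3, 4, 0, 10, 12, 6, 9, 5, 11, 7, 18, 14, 15, 8, 17, 1]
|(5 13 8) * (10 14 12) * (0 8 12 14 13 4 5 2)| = |(14)(0 8 2)(4 5)(10 13 12)| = 6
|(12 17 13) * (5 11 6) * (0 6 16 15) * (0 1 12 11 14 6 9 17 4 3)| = 33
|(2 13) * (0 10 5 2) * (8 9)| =|(0 10 5 2 13)(8 9)| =10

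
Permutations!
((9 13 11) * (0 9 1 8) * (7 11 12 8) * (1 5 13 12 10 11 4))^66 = ((0 9 12 8)(1 7 4)(5 13 10 11))^66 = (0 12)(5 10)(8 9)(11 13)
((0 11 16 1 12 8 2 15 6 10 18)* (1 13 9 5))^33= ((0 11 16 13 9 5 1 12 8 2 15 6 10 18))^33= (0 5 15 11 1 6 16 12 10 13 8 18 9 2)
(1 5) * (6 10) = [0, 5, 2, 3, 4, 1, 10, 7, 8, 9, 6] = (1 5)(6 10)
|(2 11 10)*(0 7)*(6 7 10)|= 6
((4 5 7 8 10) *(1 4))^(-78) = (10)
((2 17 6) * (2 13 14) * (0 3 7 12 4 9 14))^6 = ((0 3 7 12 4 9 14 2 17 6 13))^6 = (0 14 3 2 7 17 12 6 4 13 9)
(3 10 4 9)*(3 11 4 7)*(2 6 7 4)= (2 6 7 3 10 4 9 11)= [0, 1, 6, 10, 9, 5, 7, 3, 8, 11, 4, 2]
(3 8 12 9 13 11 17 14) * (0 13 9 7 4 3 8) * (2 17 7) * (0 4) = (0 13 11 7)(2 17 14 8 12)(3 4) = [13, 1, 17, 4, 3, 5, 6, 0, 12, 9, 10, 7, 2, 11, 8, 15, 16, 14]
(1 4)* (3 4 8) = [0, 8, 2, 4, 1, 5, 6, 7, 3] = (1 8 3 4)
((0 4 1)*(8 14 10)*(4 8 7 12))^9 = ((0 8 14 10 7 12 4 1))^9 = (0 8 14 10 7 12 4 1)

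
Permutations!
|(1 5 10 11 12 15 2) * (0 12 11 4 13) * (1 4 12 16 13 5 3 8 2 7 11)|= 33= |(0 16 13)(1 3 8 2 4 5 10 12 15 7 11)|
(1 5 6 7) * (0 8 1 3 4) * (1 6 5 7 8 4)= (0 4)(1 7 3)(6 8)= [4, 7, 2, 1, 0, 5, 8, 3, 6]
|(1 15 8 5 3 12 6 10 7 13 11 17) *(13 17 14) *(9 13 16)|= |(1 15 8 5 3 12 6 10 7 17)(9 13 11 14 16)|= 10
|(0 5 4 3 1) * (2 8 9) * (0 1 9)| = |(0 5 4 3 9 2 8)| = 7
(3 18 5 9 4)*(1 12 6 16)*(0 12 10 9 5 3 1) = (0 12 6 16)(1 10 9 4)(3 18) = [12, 10, 2, 18, 1, 5, 16, 7, 8, 4, 9, 11, 6, 13, 14, 15, 0, 17, 3]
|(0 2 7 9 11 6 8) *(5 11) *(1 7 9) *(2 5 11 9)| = 6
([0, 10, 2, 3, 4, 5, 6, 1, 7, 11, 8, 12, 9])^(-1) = [0, 7, 2, 3, 4, 5, 6, 8, 10, 12, 1, 9, 11]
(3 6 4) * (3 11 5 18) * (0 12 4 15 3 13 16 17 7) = (0 12 4 11 5 18 13 16 17 7)(3 6 15) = [12, 1, 2, 6, 11, 18, 15, 0, 8, 9, 10, 5, 4, 16, 14, 3, 17, 7, 13]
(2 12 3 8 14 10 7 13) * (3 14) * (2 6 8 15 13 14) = (2 12)(3 15 13 6 8)(7 14 10) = [0, 1, 12, 15, 4, 5, 8, 14, 3, 9, 7, 11, 2, 6, 10, 13]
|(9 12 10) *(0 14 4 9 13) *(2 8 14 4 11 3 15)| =6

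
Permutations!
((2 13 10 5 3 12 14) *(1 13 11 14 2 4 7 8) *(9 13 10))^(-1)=((1 10 5 3 12 2 11 14 4 7 8)(9 13))^(-1)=(1 8 7 4 14 11 2 12 3 5 10)(9 13)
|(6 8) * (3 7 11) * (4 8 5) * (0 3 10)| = |(0 3 7 11 10)(4 8 6 5)| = 20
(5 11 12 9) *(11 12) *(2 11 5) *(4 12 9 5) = [0, 1, 11, 3, 12, 9, 6, 7, 8, 2, 10, 4, 5] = (2 11 4 12 5 9)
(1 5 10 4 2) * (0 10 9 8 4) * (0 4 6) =[10, 5, 1, 3, 2, 9, 0, 7, 6, 8, 4] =(0 10 4 2 1 5 9 8 6)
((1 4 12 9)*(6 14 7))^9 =(14)(1 4 12 9)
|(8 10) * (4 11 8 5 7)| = 6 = |(4 11 8 10 5 7)|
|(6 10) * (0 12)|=2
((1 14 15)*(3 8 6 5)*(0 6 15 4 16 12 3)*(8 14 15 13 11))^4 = (0 6 5)(3 12 16 4 14)(8 13 11) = ((0 6 5)(1 15)(3 14 4 16 12)(8 13 11))^4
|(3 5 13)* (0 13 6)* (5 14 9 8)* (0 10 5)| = |(0 13 3 14 9 8)(5 6 10)| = 6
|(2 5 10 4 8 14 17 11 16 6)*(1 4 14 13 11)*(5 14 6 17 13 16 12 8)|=13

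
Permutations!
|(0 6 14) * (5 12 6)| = |(0 5 12 6 14)| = 5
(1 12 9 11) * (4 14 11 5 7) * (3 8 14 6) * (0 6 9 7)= (0 6 3 8 14 11 1 12 7 4 9 5)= [6, 12, 2, 8, 9, 0, 3, 4, 14, 5, 10, 1, 7, 13, 11]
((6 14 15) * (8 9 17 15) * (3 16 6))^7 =((3 16 6 14 8 9 17 15))^7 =(3 15 17 9 8 14 6 16)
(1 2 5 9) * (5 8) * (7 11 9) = [0, 2, 8, 3, 4, 7, 6, 11, 5, 1, 10, 9] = (1 2 8 5 7 11 9)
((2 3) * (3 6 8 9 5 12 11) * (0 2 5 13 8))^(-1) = ((0 2 6)(3 5 12 11)(8 9 13))^(-1) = (0 6 2)(3 11 12 5)(8 13 9)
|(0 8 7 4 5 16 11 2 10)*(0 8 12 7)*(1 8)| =|(0 12 7 4 5 16 11 2 10 1 8)| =11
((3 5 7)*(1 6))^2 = ((1 6)(3 5 7))^2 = (3 7 5)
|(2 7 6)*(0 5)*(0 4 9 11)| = 15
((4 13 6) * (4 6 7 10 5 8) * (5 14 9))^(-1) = (4 8 5 9 14 10 7 13) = ((4 13 7 10 14 9 5 8))^(-1)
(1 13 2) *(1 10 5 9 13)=(2 10 5 9 13)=[0, 1, 10, 3, 4, 9, 6, 7, 8, 13, 5, 11, 12, 2]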